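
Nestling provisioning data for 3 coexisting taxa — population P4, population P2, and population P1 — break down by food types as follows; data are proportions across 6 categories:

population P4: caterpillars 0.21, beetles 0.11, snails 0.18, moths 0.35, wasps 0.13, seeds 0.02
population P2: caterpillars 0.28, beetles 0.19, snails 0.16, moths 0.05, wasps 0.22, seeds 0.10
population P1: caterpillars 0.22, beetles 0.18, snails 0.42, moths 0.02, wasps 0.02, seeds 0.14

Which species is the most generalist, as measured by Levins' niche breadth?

Σp_P4ᵢ² = 0.21² + 0.11² + 0.18² + 0.35² + 0.13² + 0.02² = 0.0441 + 0.0121 + 0.0324 + 0.1225 + 0.0169 + 0.0004 = 0.2284
B_P4 = 1 / 0.2284 = 4.3783
Σp_P2ᵢ² = 0.28² + 0.19² + 0.16² + 0.05² + 0.22² + 0.10² = 0.0784 + 0.0361 + 0.0256 + 0.0025 + 0.0484 + 0.0100 = 0.2010
B_P2 = 1 / 0.2010 = 4.9751
Σp_P1ᵢ² = 0.22² + 0.18² + 0.42² + 0.02² + 0.02² + 0.14² = 0.0484 + 0.0324 + 0.1764 + 0.0004 + 0.0004 + 0.0196 = 0.2776
B_P1 = 1 / 0.2776 = 3.6023
Highest B → broadest niche (most generalist): population P2 (B = 4.98).

population P2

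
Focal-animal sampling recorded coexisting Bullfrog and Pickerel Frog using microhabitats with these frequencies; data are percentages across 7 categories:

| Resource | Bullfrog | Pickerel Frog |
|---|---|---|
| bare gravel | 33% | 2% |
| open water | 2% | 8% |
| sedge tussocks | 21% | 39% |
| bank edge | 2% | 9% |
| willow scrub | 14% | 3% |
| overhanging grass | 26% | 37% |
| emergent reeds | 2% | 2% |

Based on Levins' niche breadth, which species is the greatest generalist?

Convert percentages to proportions (divide by 100).
Σp_Bullᵢ² = 0.33² + 0.02² + 0.21² + 0.02² + 0.14² + 0.26² + 0.02² = 0.1089 + 0.0004 + 0.0441 + 0.0004 + 0.0196 + 0.0676 + 0.0004 = 0.2414
B_Bull = 1 / 0.2414 = 4.1425
Σp_Frogᵢ² = 0.02² + 0.08² + 0.39² + 0.09² + 0.03² + 0.37² + 0.02² = 0.0004 + 0.0064 + 0.1521 + 0.0081 + 0.0009 + 0.1369 + 0.0004 = 0.3052
B_Frog = 1 / 0.3052 = 3.2765
Highest B → broadest niche (most generalist): Bullfrog (B = 4.14).

Bullfrog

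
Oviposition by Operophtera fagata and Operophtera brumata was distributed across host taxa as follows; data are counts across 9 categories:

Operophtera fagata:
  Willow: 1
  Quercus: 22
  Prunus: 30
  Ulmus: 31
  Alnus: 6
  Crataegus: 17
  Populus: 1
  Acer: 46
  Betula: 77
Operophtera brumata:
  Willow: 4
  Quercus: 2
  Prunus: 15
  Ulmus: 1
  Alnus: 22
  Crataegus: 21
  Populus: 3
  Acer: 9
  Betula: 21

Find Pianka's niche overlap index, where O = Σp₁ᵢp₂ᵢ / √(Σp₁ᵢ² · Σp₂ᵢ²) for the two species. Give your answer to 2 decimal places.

Proportions for Operophtera fagata (n=231): 1/231=0.0043, 22/231=0.0952, 30/231=0.1299, 31/231=0.1342, 6/231=0.0260, 17/231=0.0736, 1/231=0.0043, 46/231=0.1991, 77/231=0.3333
Proportions for Operophtera brumata (n=98): 4/98=0.0408, 2/98=0.0204, 15/98=0.1531, 1/98=0.0102, 22/98=0.2245, 21/98=0.2143, 3/98=0.0306, 9/98=0.0918, 21/98=0.2143
Σ p₁ᵢp₂ᵢ = 0.000175 + 0.001942 + 0.019888 + 0.001369 + 0.005837 + 0.015772 + 0.000132 + 0.018277 + 0.071426 = 0.134818
Σp_1ᵢ² = 0.0043² + 0.0952² + 0.1299² + 0.1342² + 0.0260² + 0.0736² + 0.0043² + 0.1991² + 0.3333² = 0.000018 + 0.009063 + 0.016874 + 0.018010 + 0.000676 + 0.005417 + 0.000018 + 0.039641 + 0.111089 = 0.200806
Σp_2ᵢ² = 0.0408² + 0.0204² + 0.1531² + 0.0102² + 0.2245² + 0.2143² + 0.0306² + 0.0918² + 0.2143² = 0.001665 + 0.000416 + 0.023440 + 0.000104 + 0.050400 + 0.045924 + 0.000936 + 0.008427 + 0.045924 = 0.177236
O = 0.134818 / √(0.200806 × 0.177236) = 0.134818 / 0.1886533 = 0.7146

0.71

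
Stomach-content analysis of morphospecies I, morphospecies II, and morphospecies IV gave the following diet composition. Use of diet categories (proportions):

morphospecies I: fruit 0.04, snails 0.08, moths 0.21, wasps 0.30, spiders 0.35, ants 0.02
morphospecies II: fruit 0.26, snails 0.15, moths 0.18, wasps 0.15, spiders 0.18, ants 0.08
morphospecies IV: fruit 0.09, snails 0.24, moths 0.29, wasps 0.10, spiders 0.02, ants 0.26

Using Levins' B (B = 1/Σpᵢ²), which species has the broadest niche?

morphospecies II

Σp_Iᵢ² = 0.04² + 0.08² + 0.21² + 0.30² + 0.35² + 0.02² = 0.0016 + 0.0064 + 0.0441 + 0.0900 + 0.1225 + 0.0004 = 0.2650
B_I = 1 / 0.2650 = 3.7736
Σp_IIᵢ² = 0.26² + 0.15² + 0.18² + 0.15² + 0.18² + 0.08² = 0.0676 + 0.0225 + 0.0324 + 0.0225 + 0.0324 + 0.0064 = 0.1838
B_II = 1 / 0.1838 = 5.4407
Σp_IVᵢ² = 0.09² + 0.24² + 0.29² + 0.10² + 0.02² + 0.26² = 0.0081 + 0.0576 + 0.0841 + 0.0100 + 0.0004 + 0.0676 = 0.2278
B_IV = 1 / 0.2278 = 4.3898
Highest B → broadest niche (most generalist): morphospecies II (B = 5.44).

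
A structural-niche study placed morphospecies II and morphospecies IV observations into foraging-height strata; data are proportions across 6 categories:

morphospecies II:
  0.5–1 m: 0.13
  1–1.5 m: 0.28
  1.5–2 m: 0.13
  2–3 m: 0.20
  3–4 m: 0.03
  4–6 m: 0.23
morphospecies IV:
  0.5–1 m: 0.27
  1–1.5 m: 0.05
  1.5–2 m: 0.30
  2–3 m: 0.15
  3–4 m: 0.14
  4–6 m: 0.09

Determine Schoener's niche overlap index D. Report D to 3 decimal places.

Σ|p₁ᵢ − p₂ᵢ| = 0.14 + 0.23 + 0.17 + 0.05 + 0.11 + 0.14 = 0.84
D = 1 − ½ × 0.84 = 1 − 0.420 = 0.58000

0.580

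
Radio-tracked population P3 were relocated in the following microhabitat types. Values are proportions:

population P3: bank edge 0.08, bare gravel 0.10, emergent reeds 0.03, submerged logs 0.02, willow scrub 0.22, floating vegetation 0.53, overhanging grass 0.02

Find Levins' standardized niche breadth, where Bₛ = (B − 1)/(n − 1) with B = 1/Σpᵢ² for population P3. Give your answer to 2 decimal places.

0.31

Σpᵢ² = 0.08² + 0.10² + 0.03² + 0.02² + 0.22² + 0.53² + 0.02² = 0.0064 + 0.0100 + 0.0009 + 0.0004 + 0.0484 + 0.2809 + 0.0004 = 0.3474
B = 1 / 0.3474 = 2.8785
Bₛ = (B − 1)/(n − 1) = (2.8785 − 1)/(7 − 1) = 1.8785/6 = 0.3131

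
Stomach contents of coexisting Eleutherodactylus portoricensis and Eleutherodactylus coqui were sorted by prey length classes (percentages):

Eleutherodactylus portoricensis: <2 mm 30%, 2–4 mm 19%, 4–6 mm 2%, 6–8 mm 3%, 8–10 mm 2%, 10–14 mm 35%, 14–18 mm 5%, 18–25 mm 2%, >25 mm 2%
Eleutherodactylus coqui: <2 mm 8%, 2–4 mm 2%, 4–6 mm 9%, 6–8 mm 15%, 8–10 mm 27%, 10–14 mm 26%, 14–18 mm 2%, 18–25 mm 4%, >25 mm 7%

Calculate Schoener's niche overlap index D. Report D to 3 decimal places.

0.490

Convert percentages to proportions (divide by 100).
Σ|p₁ᵢ − p₂ᵢ| = 0.22 + 0.17 + 0.07 + 0.12 + 0.25 + 0.09 + 0.03 + 0.02 + 0.05 = 1.02
D = 1 − ½ × 1.02 = 1 − 0.510 = 0.49000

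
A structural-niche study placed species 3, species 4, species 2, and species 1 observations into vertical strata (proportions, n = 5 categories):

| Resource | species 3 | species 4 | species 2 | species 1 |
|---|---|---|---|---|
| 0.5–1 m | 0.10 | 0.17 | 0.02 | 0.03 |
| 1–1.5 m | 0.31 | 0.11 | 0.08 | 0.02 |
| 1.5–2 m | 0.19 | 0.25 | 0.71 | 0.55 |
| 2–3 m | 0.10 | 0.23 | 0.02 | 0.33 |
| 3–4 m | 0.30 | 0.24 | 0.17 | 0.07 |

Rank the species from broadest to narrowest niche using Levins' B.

Σp_3ᵢ² = 0.10² + 0.31² + 0.19² + 0.10² + 0.30² = 0.0100 + 0.0961 + 0.0361 + 0.0100 + 0.0900 = 0.2422
B_3 = 1 / 0.2422 = 4.1288
Σp_4ᵢ² = 0.17² + 0.11² + 0.25² + 0.23² + 0.24² = 0.0289 + 0.0121 + 0.0625 + 0.0529 + 0.0576 = 0.2140
B_4 = 1 / 0.2140 = 4.6729
Σp_2ᵢ² = 0.02² + 0.08² + 0.71² + 0.02² + 0.17² = 0.0004 + 0.0064 + 0.5041 + 0.0004 + 0.0289 = 0.5402
B_2 = 1 / 0.5402 = 1.8512
Σp_1ᵢ² = 0.03² + 0.02² + 0.55² + 0.33² + 0.07² = 0.0009 + 0.0004 + 0.3025 + 0.1089 + 0.0049 = 0.4176
B_1 = 1 / 0.4176 = 2.3946
Ranking by B (broadest → narrowest): species 4 (4.67) > species 3 (4.13) > species 1 (2.39) > species 2 (1.85)

species 4 > species 3 > species 1 > species 2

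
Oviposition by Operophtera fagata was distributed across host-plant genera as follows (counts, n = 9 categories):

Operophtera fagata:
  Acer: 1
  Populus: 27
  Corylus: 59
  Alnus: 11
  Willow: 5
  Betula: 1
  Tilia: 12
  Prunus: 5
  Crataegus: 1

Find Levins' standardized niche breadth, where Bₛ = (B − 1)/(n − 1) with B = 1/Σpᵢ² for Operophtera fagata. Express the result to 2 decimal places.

0.29

Proportions for Operophtera fagata (n=122): 1/122=0.0082, 27/122=0.2213, 59/122=0.4836, 11/122=0.0902, 5/122=0.0410, 1/122=0.0082, 12/122=0.0984, 5/122=0.0410, 1/122=0.0082
Σpᵢ² = 0.0082² + 0.2213² + 0.4836² + 0.0902² + 0.0410² + 0.0082² + 0.0984² + 0.0410² + 0.0082² = 0.000067 + 0.048974 + 0.233869 + 0.008136 + 0.001681 + 0.000067 + 0.009683 + 0.001681 + 0.000067 = 0.304225
B = 1 / 0.304225 = 3.2870
Bₛ = (B − 1)/(n − 1) = (3.2870 − 1)/(9 − 1) = 2.2870/8 = 0.2859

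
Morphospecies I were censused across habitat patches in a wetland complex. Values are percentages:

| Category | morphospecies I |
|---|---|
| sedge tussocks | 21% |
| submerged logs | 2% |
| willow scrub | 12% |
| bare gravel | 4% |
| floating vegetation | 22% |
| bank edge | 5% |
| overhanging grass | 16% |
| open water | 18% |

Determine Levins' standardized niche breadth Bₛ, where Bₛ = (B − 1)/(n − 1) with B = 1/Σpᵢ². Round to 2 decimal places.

0.70

Convert percentages to proportions (divide by 100).
Σpᵢ² = 0.21² + 0.02² + 0.12² + 0.04² + 0.22² + 0.05² + 0.16² + 0.18² = 0.0441 + 0.0004 + 0.0144 + 0.0016 + 0.0484 + 0.0025 + 0.0256 + 0.0324 = 0.1694
B = 1 / 0.1694 = 5.9032
Bₛ = (B − 1)/(n − 1) = (5.9032 − 1)/(8 − 1) = 4.9032/7 = 0.7005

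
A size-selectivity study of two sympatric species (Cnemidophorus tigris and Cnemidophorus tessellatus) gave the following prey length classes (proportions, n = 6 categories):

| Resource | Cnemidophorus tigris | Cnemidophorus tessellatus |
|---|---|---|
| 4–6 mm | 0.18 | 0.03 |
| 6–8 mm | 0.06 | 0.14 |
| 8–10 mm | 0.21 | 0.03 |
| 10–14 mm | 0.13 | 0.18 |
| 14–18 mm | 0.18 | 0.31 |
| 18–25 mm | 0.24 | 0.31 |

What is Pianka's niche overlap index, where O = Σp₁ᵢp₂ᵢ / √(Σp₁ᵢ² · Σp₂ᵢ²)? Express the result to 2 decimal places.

0.81

Σ p₁ᵢp₂ᵢ = 0.0054 + 0.0084 + 0.0063 + 0.0234 + 0.0558 + 0.0744 = 0.1737
Σp_1ᵢ² = 0.18² + 0.06² + 0.21² + 0.13² + 0.18² + 0.24² = 0.0324 + 0.0036 + 0.0441 + 0.0169 + 0.0324 + 0.0576 = 0.1870
Σp_2ᵢ² = 0.03² + 0.14² + 0.03² + 0.18² + 0.31² + 0.31² = 0.0009 + 0.0196 + 0.0009 + 0.0324 + 0.0961 + 0.0961 = 0.2460
O = 0.1737 / √(0.1870 × 0.2460) = 0.1737 / 0.21448 = 0.8099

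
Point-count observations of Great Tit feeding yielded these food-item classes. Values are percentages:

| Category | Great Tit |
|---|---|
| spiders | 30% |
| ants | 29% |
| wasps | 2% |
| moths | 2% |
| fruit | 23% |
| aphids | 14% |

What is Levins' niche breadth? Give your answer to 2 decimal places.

Convert percentages to proportions (divide by 100).
Σpᵢ² = 0.30² + 0.29² + 0.02² + 0.02² + 0.23² + 0.14² = 0.0900 + 0.0841 + 0.0004 + 0.0004 + 0.0529 + 0.0196 = 0.2474
B = 1 / 0.2474 = 4.0420

4.04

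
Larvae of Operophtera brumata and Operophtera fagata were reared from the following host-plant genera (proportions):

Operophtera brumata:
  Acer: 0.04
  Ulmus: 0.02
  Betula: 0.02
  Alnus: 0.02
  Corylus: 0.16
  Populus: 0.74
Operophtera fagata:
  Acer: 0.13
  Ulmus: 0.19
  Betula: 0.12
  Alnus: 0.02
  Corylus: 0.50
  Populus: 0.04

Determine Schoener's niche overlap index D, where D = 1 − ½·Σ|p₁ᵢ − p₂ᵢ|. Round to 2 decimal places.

Σ|p₁ᵢ − p₂ᵢ| = 0.09 + 0.17 + 0.10 + 0.00 + 0.34 + 0.70 = 1.40
D = 1 − ½ × 1.40 = 1 − 0.700 = 0.3000

0.30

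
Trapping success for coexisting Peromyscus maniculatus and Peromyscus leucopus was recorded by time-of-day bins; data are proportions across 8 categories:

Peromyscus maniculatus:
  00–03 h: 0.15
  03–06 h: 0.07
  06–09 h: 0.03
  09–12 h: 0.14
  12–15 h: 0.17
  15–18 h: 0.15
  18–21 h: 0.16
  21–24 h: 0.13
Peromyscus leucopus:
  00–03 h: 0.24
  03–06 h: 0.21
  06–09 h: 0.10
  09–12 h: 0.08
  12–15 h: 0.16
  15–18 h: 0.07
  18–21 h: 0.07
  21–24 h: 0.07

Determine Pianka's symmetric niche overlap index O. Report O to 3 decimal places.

Σ p₁ᵢp₂ᵢ = 0.0360 + 0.0147 + 0.0030 + 0.0112 + 0.0272 + 0.0105 + 0.0112 + 0.0091 = 0.1229
Σp_1ᵢ² = 0.15² + 0.07² + 0.03² + 0.14² + 0.17² + 0.15² + 0.16² + 0.13² = 0.0225 + 0.0049 + 0.0009 + 0.0196 + 0.0289 + 0.0225 + 0.0256 + 0.0169 = 0.1418
Σp_2ᵢ² = 0.24² + 0.21² + 0.10² + 0.08² + 0.16² + 0.07² + 0.07² + 0.07² = 0.0576 + 0.0441 + 0.0100 + 0.0064 + 0.0256 + 0.0049 + 0.0049 + 0.0049 = 0.1584
O = 0.1229 / √(0.1418 × 0.1584) = 0.1229 / 0.149870 = 0.82004

0.820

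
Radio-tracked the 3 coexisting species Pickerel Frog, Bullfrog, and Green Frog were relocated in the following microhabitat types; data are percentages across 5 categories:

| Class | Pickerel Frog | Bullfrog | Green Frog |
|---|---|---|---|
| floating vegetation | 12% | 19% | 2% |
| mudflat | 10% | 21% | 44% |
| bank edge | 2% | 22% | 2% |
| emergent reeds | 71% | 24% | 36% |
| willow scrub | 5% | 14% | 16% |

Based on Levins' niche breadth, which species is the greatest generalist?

Convert percentages to proportions (divide by 100).
Σp_Pickᵢ² = 0.12² + 0.10² + 0.02² + 0.71² + 0.05² = 0.0144 + 0.0100 + 0.0004 + 0.5041 + 0.0025 = 0.5314
B_Pick = 1 / 0.5314 = 1.8818
Σp_Bullᵢ² = 0.19² + 0.21² + 0.22² + 0.24² + 0.14² = 0.0361 + 0.0441 + 0.0484 + 0.0576 + 0.0196 = 0.2058
B_Bull = 1 / 0.2058 = 4.8591
Σp_Greeᵢ² = 0.02² + 0.44² + 0.02² + 0.36² + 0.16² = 0.0004 + 0.1936 + 0.0004 + 0.1296 + 0.0256 = 0.3496
B_Gree = 1 / 0.3496 = 2.8604
Highest B → broadest niche (most generalist): Bullfrog (B = 4.86).

Bullfrog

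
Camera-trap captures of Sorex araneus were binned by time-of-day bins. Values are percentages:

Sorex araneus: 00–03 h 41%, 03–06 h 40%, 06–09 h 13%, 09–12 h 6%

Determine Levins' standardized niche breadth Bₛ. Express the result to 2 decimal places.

0.62

Convert percentages to proportions (divide by 100).
Σpᵢ² = 0.41² + 0.40² + 0.13² + 0.06² = 0.1681 + 0.1600 + 0.0169 + 0.0036 = 0.3486
B = 1 / 0.3486 = 2.8686
Bₛ = (B − 1)/(n − 1) = (2.8686 − 1)/(4 − 1) = 1.8686/3 = 0.6229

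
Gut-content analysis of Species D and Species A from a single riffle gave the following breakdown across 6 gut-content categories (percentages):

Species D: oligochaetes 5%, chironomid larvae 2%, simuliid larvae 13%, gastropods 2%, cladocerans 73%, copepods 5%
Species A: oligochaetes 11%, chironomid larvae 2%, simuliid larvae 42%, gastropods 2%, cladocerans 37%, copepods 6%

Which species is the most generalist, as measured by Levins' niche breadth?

Species A

Convert percentages to proportions (divide by 100).
Σp_Dᵢ² = 0.05² + 0.02² + 0.13² + 0.02² + 0.73² + 0.05² = 0.0025 + 0.0004 + 0.0169 + 0.0004 + 0.5329 + 0.0025 = 0.5556
B_D = 1 / 0.5556 = 1.7999
Σp_Aᵢ² = 0.11² + 0.02² + 0.42² + 0.02² + 0.37² + 0.06² = 0.0121 + 0.0004 + 0.1764 + 0.0004 + 0.1369 + 0.0036 = 0.3298
B_A = 1 / 0.3298 = 3.0321
Highest B → broadest niche (most generalist): Species A (B = 3.03).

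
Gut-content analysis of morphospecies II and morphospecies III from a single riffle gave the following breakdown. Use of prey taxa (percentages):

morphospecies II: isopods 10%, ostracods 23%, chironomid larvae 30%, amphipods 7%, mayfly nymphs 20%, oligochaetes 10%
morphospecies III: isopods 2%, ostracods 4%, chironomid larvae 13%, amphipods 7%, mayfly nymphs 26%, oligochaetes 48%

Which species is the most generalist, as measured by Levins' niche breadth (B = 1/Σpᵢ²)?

Convert percentages to proportions (divide by 100).
Σp_IIᵢ² = 0.10² + 0.23² + 0.30² + 0.07² + 0.20² + 0.10² = 0.0100 + 0.0529 + 0.0900 + 0.0049 + 0.0400 + 0.0100 = 0.2078
B_II = 1 / 0.2078 = 4.8123
Σp_IIIᵢ² = 0.02² + 0.04² + 0.13² + 0.07² + 0.26² + 0.48² = 0.0004 + 0.0016 + 0.0169 + 0.0049 + 0.0676 + 0.2304 = 0.3218
B_III = 1 / 0.3218 = 3.1075
Highest B → broadest niche (most generalist): morphospecies II (B = 4.81).

morphospecies II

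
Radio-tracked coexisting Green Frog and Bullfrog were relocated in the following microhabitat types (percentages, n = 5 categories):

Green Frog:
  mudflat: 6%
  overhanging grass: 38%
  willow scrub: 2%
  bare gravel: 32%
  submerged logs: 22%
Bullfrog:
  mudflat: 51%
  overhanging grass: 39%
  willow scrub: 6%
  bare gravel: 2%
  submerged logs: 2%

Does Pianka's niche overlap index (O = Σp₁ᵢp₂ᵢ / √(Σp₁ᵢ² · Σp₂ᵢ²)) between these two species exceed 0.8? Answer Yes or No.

No

Convert percentages to proportions (divide by 100).
Σ p₁ᵢp₂ᵢ = 0.0306 + 0.1482 + 0.0012 + 0.0064 + 0.0044 = 0.1908
Σp_1ᵢ² = 0.06² + 0.38² + 0.02² + 0.32² + 0.22² = 0.0036 + 0.1444 + 0.0004 + 0.1024 + 0.0484 = 0.2992
Σp_2ᵢ² = 0.51² + 0.39² + 0.06² + 0.02² + 0.02² = 0.2601 + 0.1521 + 0.0036 + 0.0004 + 0.0004 = 0.4166
O = 0.1908 / √(0.2992 × 0.4166) = 0.1908 / 0.35305 = 0.5404
O = 0.5404 < 0.8 → No.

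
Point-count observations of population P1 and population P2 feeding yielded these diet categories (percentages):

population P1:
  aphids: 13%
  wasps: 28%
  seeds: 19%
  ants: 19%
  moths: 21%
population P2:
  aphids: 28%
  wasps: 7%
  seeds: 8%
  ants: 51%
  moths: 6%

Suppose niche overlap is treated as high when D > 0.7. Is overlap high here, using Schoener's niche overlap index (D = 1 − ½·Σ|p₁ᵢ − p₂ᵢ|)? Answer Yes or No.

No

Convert percentages to proportions (divide by 100).
Σ|p₁ᵢ − p₂ᵢ| = 0.15 + 0.21 + 0.11 + 0.32 + 0.15 = 0.94
D = 1 − ½ × 0.94 = 1 − 0.470 = 0.5300
D = 0.5300 < 0.7 → No.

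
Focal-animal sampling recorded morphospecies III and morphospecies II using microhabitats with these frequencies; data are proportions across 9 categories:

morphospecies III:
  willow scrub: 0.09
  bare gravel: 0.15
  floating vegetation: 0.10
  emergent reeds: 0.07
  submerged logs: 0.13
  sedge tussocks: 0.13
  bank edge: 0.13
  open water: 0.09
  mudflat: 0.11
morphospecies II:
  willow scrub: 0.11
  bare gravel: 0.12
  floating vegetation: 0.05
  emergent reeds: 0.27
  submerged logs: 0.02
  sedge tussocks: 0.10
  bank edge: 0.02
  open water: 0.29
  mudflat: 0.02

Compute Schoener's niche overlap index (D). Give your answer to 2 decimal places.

Σ|p₁ᵢ − p₂ᵢ| = 0.02 + 0.03 + 0.05 + 0.20 + 0.11 + 0.03 + 0.11 + 0.20 + 0.09 = 0.84
D = 1 − ½ × 0.84 = 1 − 0.420 = 0.5800

0.58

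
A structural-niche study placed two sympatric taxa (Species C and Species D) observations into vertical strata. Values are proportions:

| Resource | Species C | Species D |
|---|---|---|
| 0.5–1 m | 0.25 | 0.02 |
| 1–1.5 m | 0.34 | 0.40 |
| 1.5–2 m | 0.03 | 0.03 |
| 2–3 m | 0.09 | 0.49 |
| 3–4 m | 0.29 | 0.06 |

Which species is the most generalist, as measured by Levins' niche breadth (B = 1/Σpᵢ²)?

Σp_Cᵢ² = 0.25² + 0.34² + 0.03² + 0.09² + 0.29² = 0.0625 + 0.1156 + 0.0009 + 0.0081 + 0.0841 = 0.2712
B_C = 1 / 0.2712 = 3.6873
Σp_Dᵢ² = 0.02² + 0.40² + 0.03² + 0.49² + 0.06² = 0.0004 + 0.1600 + 0.0009 + 0.2401 + 0.0036 = 0.4050
B_D = 1 / 0.4050 = 2.4691
Highest B → broadest niche (most generalist): Species C (B = 3.69).

Species C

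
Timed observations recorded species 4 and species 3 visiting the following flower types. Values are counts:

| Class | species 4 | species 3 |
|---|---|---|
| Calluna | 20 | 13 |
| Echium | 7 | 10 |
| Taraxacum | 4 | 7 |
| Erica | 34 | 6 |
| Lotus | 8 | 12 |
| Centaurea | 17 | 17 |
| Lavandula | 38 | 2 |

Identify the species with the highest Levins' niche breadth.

Proportions for species 4 (n=128): 20/128=0.1563, 7/128=0.0547, 4/128=0.0313, 34/128=0.2656, 8/128=0.0625, 17/128=0.1328, 38/128=0.2969
Proportions for species 3 (n=67): 13/67=0.1940, 10/67=0.1493, 7/67=0.1045, 6/67=0.0896, 12/67=0.1791, 17/67=0.2537, 2/67=0.0299
Σp_4ᵢ² = 0.1563² + 0.0547² + 0.0313² + 0.2656² + 0.0625² + 0.1328² + 0.2969² = 0.024430 + 0.002992 + 0.000980 + 0.070543 + 0.003906 + 0.017636 + 0.088150 = 0.208637
B_4 = 1 / 0.208637 = 4.7930
Σp_3ᵢ² = 0.1940² + 0.1493² + 0.1045² + 0.0896² + 0.1791² + 0.2537² + 0.0299² = 0.037636 + 0.022290 + 0.010920 + 0.008028 + 0.032077 + 0.064364 + 0.000894 = 0.176209
B_3 = 1 / 0.176209 = 5.6751
Highest B → broadest niche (most generalist): species 3 (B = 5.68).

species 3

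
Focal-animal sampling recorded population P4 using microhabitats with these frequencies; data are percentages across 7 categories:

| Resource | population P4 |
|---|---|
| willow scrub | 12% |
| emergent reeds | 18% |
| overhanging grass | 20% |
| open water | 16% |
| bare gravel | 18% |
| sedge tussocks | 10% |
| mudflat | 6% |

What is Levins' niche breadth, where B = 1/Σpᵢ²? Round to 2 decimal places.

6.31

Convert percentages to proportions (divide by 100).
Σpᵢ² = 0.12² + 0.18² + 0.20² + 0.16² + 0.18² + 0.10² + 0.06² = 0.0144 + 0.0324 + 0.0400 + 0.0256 + 0.0324 + 0.0100 + 0.0036 = 0.1584
B = 1 / 0.1584 = 6.3131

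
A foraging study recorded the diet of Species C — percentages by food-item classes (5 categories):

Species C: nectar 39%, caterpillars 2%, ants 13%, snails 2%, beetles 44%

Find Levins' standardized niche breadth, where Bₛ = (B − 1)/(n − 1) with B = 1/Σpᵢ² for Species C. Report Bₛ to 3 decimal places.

Convert percentages to proportions (divide by 100).
Σpᵢ² = 0.39² + 0.02² + 0.13² + 0.02² + 0.44² = 0.1521 + 0.0004 + 0.0169 + 0.0004 + 0.1936 = 0.3634
B = 1 / 0.3634 = 2.75179
Bₛ = (B − 1)/(n − 1) = (2.75179 − 1)/(5 − 1) = 1.75179/4 = 0.43795

0.438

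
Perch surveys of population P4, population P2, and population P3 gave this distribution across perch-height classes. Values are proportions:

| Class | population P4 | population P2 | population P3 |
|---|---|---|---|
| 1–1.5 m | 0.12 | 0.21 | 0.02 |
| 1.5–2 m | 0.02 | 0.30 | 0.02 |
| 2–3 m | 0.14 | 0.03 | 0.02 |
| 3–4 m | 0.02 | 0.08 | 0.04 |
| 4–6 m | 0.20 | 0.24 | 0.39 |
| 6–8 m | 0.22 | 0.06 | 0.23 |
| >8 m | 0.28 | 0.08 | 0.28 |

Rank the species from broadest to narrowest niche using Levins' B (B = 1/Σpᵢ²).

population P4 > population P2 > population P3

Σp_P4ᵢ² = 0.12² + 0.02² + 0.14² + 0.02² + 0.20² + 0.22² + 0.28² = 0.0144 + 0.0004 + 0.0196 + 0.0004 + 0.0400 + 0.0484 + 0.0784 = 0.2016
B_P4 = 1 / 0.2016 = 4.9603
Σp_P2ᵢ² = 0.21² + 0.30² + 0.03² + 0.08² + 0.24² + 0.06² + 0.08² = 0.0441 + 0.0900 + 0.0009 + 0.0064 + 0.0576 + 0.0036 + 0.0064 = 0.2090
B_P2 = 1 / 0.2090 = 4.7847
Σp_P3ᵢ² = 0.02² + 0.02² + 0.02² + 0.04² + 0.39² + 0.23² + 0.28² = 0.0004 + 0.0004 + 0.0004 + 0.0016 + 0.1521 + 0.0529 + 0.0784 = 0.2862
B_P3 = 1 / 0.2862 = 3.4941
Ranking by B (broadest → narrowest): population P4 (4.96) > population P2 (4.78) > population P3 (3.49)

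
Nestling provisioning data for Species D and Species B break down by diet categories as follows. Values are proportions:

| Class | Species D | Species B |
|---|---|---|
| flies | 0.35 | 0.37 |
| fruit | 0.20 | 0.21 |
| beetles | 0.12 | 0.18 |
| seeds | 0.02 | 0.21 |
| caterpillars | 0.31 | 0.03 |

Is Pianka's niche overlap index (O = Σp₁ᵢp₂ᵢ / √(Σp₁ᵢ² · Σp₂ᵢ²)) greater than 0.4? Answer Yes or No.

Yes

Σ p₁ᵢp₂ᵢ = 0.1295 + 0.0420 + 0.0216 + 0.0042 + 0.0093 = 0.2066
Σp_1ᵢ² = 0.35² + 0.20² + 0.12² + 0.02² + 0.31² = 0.1225 + 0.0400 + 0.0144 + 0.0004 + 0.0961 = 0.2734
Σp_2ᵢ² = 0.37² + 0.21² + 0.18² + 0.21² + 0.03² = 0.1369 + 0.0441 + 0.0324 + 0.0441 + 0.0009 = 0.2584
O = 0.2066 / √(0.2734 × 0.2584) = 0.2066 / 0.26579 = 0.7773
O = 0.7773 > 0.4 → Yes.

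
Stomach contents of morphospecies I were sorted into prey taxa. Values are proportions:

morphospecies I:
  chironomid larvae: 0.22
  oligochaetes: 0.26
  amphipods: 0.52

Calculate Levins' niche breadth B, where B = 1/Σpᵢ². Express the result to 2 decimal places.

Σpᵢ² = 0.22² + 0.26² + 0.52² = 0.0484 + 0.0676 + 0.2704 = 0.3864
B = 1 / 0.3864 = 2.5880

2.59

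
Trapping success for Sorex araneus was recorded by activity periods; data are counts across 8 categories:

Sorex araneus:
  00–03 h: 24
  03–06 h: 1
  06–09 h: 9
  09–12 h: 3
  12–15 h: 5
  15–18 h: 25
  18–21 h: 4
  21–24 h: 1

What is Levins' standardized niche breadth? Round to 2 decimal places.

0.41

Proportions for Sorex araneus (n=72): 24/72=0.3333, 1/72=0.0139, 9/72=0.1250, 3/72=0.0417, 5/72=0.0694, 25/72=0.3472, 4/72=0.0556, 1/72=0.0139
Σpᵢ² = 0.3333² + 0.0139² + 0.1250² + 0.0417² + 0.0694² + 0.3472² + 0.0556² + 0.0139² = 0.111089 + 0.000193 + 0.015625 + 0.001739 + 0.004816 + 0.120548 + 0.003091 + 0.000193 = 0.257294
B = 1 / 0.257294 = 3.8866
Bₛ = (B − 1)/(n − 1) = (3.8866 − 1)/(8 − 1) = 2.8866/7 = 0.4124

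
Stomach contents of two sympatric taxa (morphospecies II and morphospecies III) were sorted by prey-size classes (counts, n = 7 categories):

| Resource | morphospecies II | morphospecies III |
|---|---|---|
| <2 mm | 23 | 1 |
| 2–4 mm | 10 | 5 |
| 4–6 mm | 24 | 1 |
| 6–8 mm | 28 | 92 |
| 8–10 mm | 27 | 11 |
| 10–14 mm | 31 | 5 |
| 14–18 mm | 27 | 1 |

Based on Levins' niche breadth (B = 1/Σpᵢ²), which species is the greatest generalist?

morphospecies II

Proportions for morphospecies II (n=170): 23/170=0.1353, 10/170=0.0588, 24/170=0.1412, 28/170=0.1647, 27/170=0.1588, 31/170=0.1824, 27/170=0.1588
Proportions for morphospecies III (n=116): 1/116=0.0086, 5/116=0.0431, 1/116=0.0086, 92/116=0.7931, 11/116=0.0948, 5/116=0.0431, 1/116=0.0086
Σp_IIᵢ² = 0.1353² + 0.0588² + 0.1412² + 0.1647² + 0.1588² + 0.1824² + 0.1588² = 0.018306 + 0.003457 + 0.019937 + 0.027126 + 0.025217 + 0.033270 + 0.025217 = 0.152530
B_II = 1 / 0.152530 = 6.5561
Σp_IIIᵢ² = 0.0086² + 0.0431² + 0.0086² + 0.7931² + 0.0948² + 0.0431² + 0.0086² = 0.000074 + 0.001858 + 0.000074 + 0.629008 + 0.008987 + 0.001858 + 0.000074 = 0.641933
B_III = 1 / 0.641933 = 1.5578
Highest B → broadest niche (most generalist): morphospecies II (B = 6.56).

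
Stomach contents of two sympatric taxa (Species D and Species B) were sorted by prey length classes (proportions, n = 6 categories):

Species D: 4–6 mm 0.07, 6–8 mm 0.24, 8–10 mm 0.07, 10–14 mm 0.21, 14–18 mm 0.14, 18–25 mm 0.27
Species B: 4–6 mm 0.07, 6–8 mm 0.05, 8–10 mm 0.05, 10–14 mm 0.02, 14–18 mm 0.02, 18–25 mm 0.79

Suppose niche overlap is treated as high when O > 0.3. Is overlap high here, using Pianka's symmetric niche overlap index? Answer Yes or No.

Σ p₁ᵢp₂ᵢ = 0.0049 + 0.0120 + 0.0035 + 0.0042 + 0.0028 + 0.2133 = 0.2407
Σp_1ᵢ² = 0.07² + 0.24² + 0.07² + 0.21² + 0.14² + 0.27² = 0.0049 + 0.0576 + 0.0049 + 0.0441 + 0.0196 + 0.0729 = 0.2040
Σp_2ᵢ² = 0.07² + 0.05² + 0.05² + 0.02² + 0.02² + 0.79² = 0.0049 + 0.0025 + 0.0025 + 0.0004 + 0.0004 + 0.6241 = 0.6348
O = 0.2407 / √(0.2040 × 0.6348) = 0.2407 / 0.35986 = 0.6689
O = 0.6689 > 0.3 → Yes.

Yes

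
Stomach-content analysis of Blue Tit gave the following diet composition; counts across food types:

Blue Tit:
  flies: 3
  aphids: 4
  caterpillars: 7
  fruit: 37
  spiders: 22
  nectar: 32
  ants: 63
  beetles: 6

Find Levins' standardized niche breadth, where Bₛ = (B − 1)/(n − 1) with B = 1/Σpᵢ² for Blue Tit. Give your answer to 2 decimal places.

Proportions for Blue Tit (n=174): 3/174=0.0172, 4/174=0.0230, 7/174=0.0402, 37/174=0.2126, 22/174=0.1264, 32/174=0.1839, 63/174=0.3621, 6/174=0.0345
Σpᵢ² = 0.0172² + 0.0230² + 0.0402² + 0.2126² + 0.1264² + 0.1839² + 0.3621² + 0.0345² = 0.000296 + 0.000529 + 0.001616 + 0.045199 + 0.015977 + 0.033819 + 0.131116 + 0.001190 = 0.229742
B = 1 / 0.229742 = 4.3527
Bₛ = (B − 1)/(n − 1) = (4.3527 − 1)/(8 − 1) = 3.3527/7 = 0.4790

0.48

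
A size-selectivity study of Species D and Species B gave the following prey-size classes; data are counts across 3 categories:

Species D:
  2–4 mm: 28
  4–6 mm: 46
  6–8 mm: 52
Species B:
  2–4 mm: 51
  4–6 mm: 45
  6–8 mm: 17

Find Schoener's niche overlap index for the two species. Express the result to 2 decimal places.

Proportions for Species D (n=126): 28/126=0.2222, 46/126=0.3651, 52/126=0.4127
Proportions for Species B (n=113): 51/113=0.4513, 45/113=0.3982, 17/113=0.1504
Σ|p₁ᵢ − p₂ᵢ| = 0.2291 + 0.0331 + 0.2623 = 0.5245
D = 1 − ½ × 0.5245 = 1 − 0.26225 = 0.73775

0.74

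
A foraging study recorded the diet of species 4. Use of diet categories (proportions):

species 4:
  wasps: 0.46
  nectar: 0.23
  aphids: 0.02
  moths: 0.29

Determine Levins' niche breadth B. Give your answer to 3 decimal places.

2.865

Σpᵢ² = 0.46² + 0.23² + 0.02² + 0.29² = 0.2116 + 0.0529 + 0.0004 + 0.0841 = 0.3490
B = 1 / 0.3490 = 2.86533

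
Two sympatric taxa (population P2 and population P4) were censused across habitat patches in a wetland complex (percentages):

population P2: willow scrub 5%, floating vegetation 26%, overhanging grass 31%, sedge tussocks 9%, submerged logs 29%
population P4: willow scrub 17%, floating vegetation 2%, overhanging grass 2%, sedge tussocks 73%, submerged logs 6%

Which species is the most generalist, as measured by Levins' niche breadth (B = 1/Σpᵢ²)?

Convert percentages to proportions (divide by 100).
Σp_P2ᵢ² = 0.05² + 0.26² + 0.31² + 0.09² + 0.29² = 0.0025 + 0.0676 + 0.0961 + 0.0081 + 0.0841 = 0.2584
B_P2 = 1 / 0.2584 = 3.8700
Σp_P4ᵢ² = 0.17² + 0.02² + 0.02² + 0.73² + 0.06² = 0.0289 + 0.0004 + 0.0004 + 0.5329 + 0.0036 = 0.5662
B_P4 = 1 / 0.5662 = 1.7662
Highest B → broadest niche (most generalist): population P2 (B = 3.87).

population P2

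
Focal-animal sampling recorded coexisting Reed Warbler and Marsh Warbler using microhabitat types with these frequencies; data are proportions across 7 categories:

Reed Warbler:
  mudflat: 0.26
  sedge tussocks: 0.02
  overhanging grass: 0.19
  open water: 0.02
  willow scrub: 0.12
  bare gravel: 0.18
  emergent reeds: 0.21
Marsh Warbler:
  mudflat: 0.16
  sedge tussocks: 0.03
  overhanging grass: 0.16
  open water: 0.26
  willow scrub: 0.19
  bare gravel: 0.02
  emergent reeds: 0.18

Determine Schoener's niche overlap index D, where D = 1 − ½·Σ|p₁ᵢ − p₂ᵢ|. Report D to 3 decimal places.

Σ|p₁ᵢ − p₂ᵢ| = 0.10 + 0.01 + 0.03 + 0.24 + 0.07 + 0.16 + 0.03 = 0.64
D = 1 − ½ × 0.64 = 1 − 0.320 = 0.68000

0.680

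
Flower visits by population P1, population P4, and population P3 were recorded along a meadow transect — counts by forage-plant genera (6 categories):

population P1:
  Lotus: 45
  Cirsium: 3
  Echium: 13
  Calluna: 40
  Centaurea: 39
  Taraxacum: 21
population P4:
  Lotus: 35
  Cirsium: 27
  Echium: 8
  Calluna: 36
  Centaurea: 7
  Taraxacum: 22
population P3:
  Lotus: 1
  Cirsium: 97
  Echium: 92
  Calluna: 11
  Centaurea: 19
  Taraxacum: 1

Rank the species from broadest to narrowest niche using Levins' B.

Proportions for population P1 (n=161): 45/161=0.2795, 3/161=0.0186, 13/161=0.0807, 40/161=0.2484, 39/161=0.2422, 21/161=0.1304
Proportions for population P4 (n=135): 35/135=0.2593, 27/135=0.2000, 8/135=0.0593, 36/135=0.2667, 7/135=0.0519, 22/135=0.1630
Proportions for population P3 (n=221): 1/221=0.0045, 97/221=0.4389, 92/221=0.4163, 11/221=0.0498, 19/221=0.0860, 1/221=0.0045
Σp_P1ᵢ² = 0.2795² + 0.0186² + 0.0807² + 0.2484² + 0.2422² + 0.1304² = 0.078120 + 0.000346 + 0.006512 + 0.061703 + 0.058661 + 0.017004 = 0.222346
B_P1 = 1 / 0.222346 = 4.4975
Σp_P4ᵢ² = 0.2593² + 0.2000² + 0.0593² + 0.2667² + 0.0519² + 0.1630² = 0.067236 + 0.040000 + 0.003516 + 0.071129 + 0.002694 + 0.026569 = 0.211144
B_P4 = 1 / 0.211144 = 4.7361
Σp_P3ᵢ² = 0.0045² + 0.4389² + 0.4163² + 0.0498² + 0.0860² + 0.0045² = 0.000020 + 0.192633 + 0.173306 + 0.002480 + 0.007396 + 0.000020 = 0.375855
B_P3 = 1 / 0.375855 = 2.6606
Ranking by B (broadest → narrowest): population P4 (4.74) > population P1 (4.50) > population P3 (2.66)

population P4 > population P1 > population P3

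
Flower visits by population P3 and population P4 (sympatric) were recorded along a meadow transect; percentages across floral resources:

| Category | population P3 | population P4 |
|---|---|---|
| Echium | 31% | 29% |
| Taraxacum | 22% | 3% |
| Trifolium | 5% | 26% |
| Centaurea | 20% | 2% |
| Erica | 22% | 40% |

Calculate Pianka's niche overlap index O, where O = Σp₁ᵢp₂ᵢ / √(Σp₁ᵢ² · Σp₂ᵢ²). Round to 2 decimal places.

0.74

Convert percentages to proportions (divide by 100).
Σ p₁ᵢp₂ᵢ = 0.0899 + 0.0066 + 0.0130 + 0.0040 + 0.0880 = 0.2015
Σp_1ᵢ² = 0.31² + 0.22² + 0.05² + 0.20² + 0.22² = 0.0961 + 0.0484 + 0.0025 + 0.0400 + 0.0484 = 0.2354
Σp_2ᵢ² = 0.29² + 0.03² + 0.26² + 0.02² + 0.40² = 0.0841 + 0.0009 + 0.0676 + 0.0004 + 0.1600 = 0.3130
O = 0.2015 / √(0.2354 × 0.3130) = 0.2015 / 0.27144 = 0.7423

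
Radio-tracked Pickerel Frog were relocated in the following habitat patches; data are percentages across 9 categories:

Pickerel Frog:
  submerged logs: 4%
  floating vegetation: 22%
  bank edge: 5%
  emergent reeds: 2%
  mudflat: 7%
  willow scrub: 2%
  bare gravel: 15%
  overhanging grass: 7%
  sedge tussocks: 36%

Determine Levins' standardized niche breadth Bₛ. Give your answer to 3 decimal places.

0.456

Convert percentages to proportions (divide by 100).
Σpᵢ² = 0.04² + 0.22² + 0.05² + 0.02² + 0.07² + 0.02² + 0.15² + 0.07² + 0.36² = 0.0016 + 0.0484 + 0.0025 + 0.0004 + 0.0049 + 0.0004 + 0.0225 + 0.0049 + 0.1296 = 0.2152
B = 1 / 0.2152 = 4.64684
Bₛ = (B − 1)/(n − 1) = (4.64684 − 1)/(9 − 1) = 3.64684/8 = 0.45586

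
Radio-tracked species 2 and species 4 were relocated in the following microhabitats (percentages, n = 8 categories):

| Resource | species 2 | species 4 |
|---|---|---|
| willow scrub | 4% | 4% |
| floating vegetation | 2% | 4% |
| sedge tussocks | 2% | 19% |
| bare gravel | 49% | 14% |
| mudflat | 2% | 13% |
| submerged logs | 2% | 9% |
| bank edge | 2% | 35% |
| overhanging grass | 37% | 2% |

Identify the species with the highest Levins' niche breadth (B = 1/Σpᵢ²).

Convert percentages to proportions (divide by 100).
Σp_2ᵢ² = 0.04² + 0.02² + 0.02² + 0.49² + 0.02² + 0.02² + 0.02² + 0.37² = 0.0016 + 0.0004 + 0.0004 + 0.2401 + 0.0004 + 0.0004 + 0.0004 + 0.1369 = 0.3806
B_2 = 1 / 0.3806 = 2.6274
Σp_4ᵢ² = 0.04² + 0.04² + 0.19² + 0.14² + 0.13² + 0.09² + 0.35² + 0.02² = 0.0016 + 0.0016 + 0.0361 + 0.0196 + 0.0169 + 0.0081 + 0.1225 + 0.0004 = 0.2068
B_4 = 1 / 0.2068 = 4.8356
Highest B → broadest niche (most generalist): species 4 (B = 4.84).

species 4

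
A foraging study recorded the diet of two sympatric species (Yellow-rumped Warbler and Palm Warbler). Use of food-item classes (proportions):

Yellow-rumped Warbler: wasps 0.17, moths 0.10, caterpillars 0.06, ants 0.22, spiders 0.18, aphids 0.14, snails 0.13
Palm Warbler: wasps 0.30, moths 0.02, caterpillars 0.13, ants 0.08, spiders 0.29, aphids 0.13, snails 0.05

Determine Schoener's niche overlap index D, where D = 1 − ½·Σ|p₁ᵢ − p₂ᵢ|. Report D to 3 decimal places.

0.690

Σ|p₁ᵢ − p₂ᵢ| = 0.13 + 0.08 + 0.07 + 0.14 + 0.11 + 0.01 + 0.08 = 0.62
D = 1 − ½ × 0.62 = 1 − 0.310 = 0.69000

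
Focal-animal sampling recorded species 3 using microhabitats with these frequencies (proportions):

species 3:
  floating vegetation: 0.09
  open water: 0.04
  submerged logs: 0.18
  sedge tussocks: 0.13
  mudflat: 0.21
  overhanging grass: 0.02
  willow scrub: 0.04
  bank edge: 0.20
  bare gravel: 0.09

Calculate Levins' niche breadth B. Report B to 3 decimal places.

Σpᵢ² = 0.09² + 0.04² + 0.18² + 0.13² + 0.21² + 0.02² + 0.04² + 0.20² + 0.09² = 0.0081 + 0.0016 + 0.0324 + 0.0169 + 0.0441 + 0.0004 + 0.0016 + 0.0400 + 0.0081 = 0.1532
B = 1 / 0.1532 = 6.52742

6.527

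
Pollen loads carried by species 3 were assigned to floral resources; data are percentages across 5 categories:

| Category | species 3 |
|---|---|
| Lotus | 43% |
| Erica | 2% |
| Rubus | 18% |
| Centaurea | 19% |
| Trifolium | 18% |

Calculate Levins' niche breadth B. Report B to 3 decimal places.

3.494

Convert percentages to proportions (divide by 100).
Σpᵢ² = 0.43² + 0.02² + 0.18² + 0.19² + 0.18² = 0.1849 + 0.0004 + 0.0324 + 0.0361 + 0.0324 = 0.2862
B = 1 / 0.2862 = 3.49406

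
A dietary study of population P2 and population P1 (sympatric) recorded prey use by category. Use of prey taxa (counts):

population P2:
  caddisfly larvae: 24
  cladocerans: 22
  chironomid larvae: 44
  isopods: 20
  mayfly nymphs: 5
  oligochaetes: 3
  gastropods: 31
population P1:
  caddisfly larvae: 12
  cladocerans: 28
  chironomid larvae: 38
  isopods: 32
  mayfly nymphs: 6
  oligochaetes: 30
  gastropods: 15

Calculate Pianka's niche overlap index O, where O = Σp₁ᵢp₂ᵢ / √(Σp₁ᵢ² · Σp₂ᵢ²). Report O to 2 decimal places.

Proportions for population P2 (n=149): 24/149=0.1611, 22/149=0.1477, 44/149=0.2953, 20/149=0.1342, 5/149=0.0336, 3/149=0.0201, 31/149=0.2081
Proportions for population P1 (n=161): 12/161=0.0745, 28/161=0.1739, 38/161=0.2360, 32/161=0.1988, 6/161=0.0373, 30/161=0.1863, 15/161=0.0932
Σ p₁ᵢp₂ᵢ = 0.012002 + 0.025685 + 0.069691 + 0.026679 + 0.001253 + 0.003745 + 0.019395 = 0.158450
Σp_1ᵢ² = 0.1611² + 0.1477² + 0.2953² + 0.1342² + 0.0336² + 0.0201² + 0.2081² = 0.025953 + 0.021815 + 0.087202 + 0.018010 + 0.001129 + 0.000404 + 0.043306 = 0.197819
Σp_2ᵢ² = 0.0745² + 0.1739² + 0.2360² + 0.1988² + 0.0373² + 0.1863² + 0.0932² = 0.005550 + 0.030241 + 0.055696 + 0.039521 + 0.001391 + 0.034708 + 0.008686 = 0.175793
O = 0.158450 / √(0.197819 × 0.175793) = 0.158450 / 0.1864811 = 0.8497

0.85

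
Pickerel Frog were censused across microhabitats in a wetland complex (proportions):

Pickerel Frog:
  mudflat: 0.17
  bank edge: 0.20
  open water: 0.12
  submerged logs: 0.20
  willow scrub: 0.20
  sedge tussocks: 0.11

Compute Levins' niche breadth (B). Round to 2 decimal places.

5.70

Σpᵢ² = 0.17² + 0.20² + 0.12² + 0.20² + 0.20² + 0.11² = 0.0289 + 0.0400 + 0.0144 + 0.0400 + 0.0400 + 0.0121 = 0.1754
B = 1 / 0.1754 = 5.7013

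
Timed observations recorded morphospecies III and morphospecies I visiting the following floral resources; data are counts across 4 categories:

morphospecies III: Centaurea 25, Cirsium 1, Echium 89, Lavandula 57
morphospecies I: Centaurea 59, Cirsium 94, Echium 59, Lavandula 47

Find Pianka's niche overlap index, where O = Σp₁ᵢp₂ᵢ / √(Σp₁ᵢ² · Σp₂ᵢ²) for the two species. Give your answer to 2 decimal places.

Proportions for morphospecies III (n=172): 25/172=0.1453, 1/172=0.0058, 89/172=0.5174, 57/172=0.3314
Proportions for morphospecies I (n=259): 59/259=0.2278, 94/259=0.3629, 59/259=0.2278, 47/259=0.1815
Σ p₁ᵢp₂ᵢ = 0.033099 + 0.002105 + 0.117864 + 0.060149 = 0.213217
Σp_1ᵢ² = 0.1453² + 0.0058² + 0.5174² + 0.3314² = 0.021112 + 0.000034 + 0.267703 + 0.109826 = 0.398675
Σp_2ᵢ² = 0.2278² + 0.3629² + 0.2278² + 0.1815² = 0.051893 + 0.131696 + 0.051893 + 0.032942 = 0.268424
O = 0.213217 / √(0.398675 × 0.268424) = 0.213217 / 0.3271298 = 0.6518

0.65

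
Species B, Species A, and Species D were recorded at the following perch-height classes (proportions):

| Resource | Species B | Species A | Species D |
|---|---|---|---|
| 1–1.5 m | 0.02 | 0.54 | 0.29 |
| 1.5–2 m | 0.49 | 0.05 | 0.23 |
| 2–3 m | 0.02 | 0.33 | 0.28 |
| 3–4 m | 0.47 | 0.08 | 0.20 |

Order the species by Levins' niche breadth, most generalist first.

Species D > Species A > Species B

Σp_Bᵢ² = 0.02² + 0.49² + 0.02² + 0.47² = 0.0004 + 0.2401 + 0.0004 + 0.2209 = 0.4618
B_B = 1 / 0.4618 = 2.1654
Σp_Aᵢ² = 0.54² + 0.05² + 0.33² + 0.08² = 0.2916 + 0.0025 + 0.1089 + 0.0064 = 0.4094
B_A = 1 / 0.4094 = 2.4426
Σp_Dᵢ² = 0.29² + 0.23² + 0.28² + 0.20² = 0.0841 + 0.0529 + 0.0784 + 0.0400 = 0.2554
B_D = 1 / 0.2554 = 3.9154
Ranking by B (broadest → narrowest): Species D (3.92) > Species A (2.44) > Species B (2.17)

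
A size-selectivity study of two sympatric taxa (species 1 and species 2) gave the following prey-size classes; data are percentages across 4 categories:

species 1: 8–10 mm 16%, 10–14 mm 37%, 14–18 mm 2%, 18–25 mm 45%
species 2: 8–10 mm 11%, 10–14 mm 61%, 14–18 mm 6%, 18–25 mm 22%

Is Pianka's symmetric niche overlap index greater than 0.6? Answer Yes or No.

Yes

Convert percentages to proportions (divide by 100).
Σ p₁ᵢp₂ᵢ = 0.0176 + 0.2257 + 0.0012 + 0.0990 = 0.3435
Σp_1ᵢ² = 0.16² + 0.37² + 0.02² + 0.45² = 0.0256 + 0.1369 + 0.0004 + 0.2025 = 0.3654
Σp_2ᵢ² = 0.11² + 0.61² + 0.06² + 0.22² = 0.0121 + 0.3721 + 0.0036 + 0.0484 = 0.4362
O = 0.3435 / √(0.3654 × 0.4362) = 0.3435 / 0.39923 = 0.8604
O = 0.8604 > 0.6 → Yes.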